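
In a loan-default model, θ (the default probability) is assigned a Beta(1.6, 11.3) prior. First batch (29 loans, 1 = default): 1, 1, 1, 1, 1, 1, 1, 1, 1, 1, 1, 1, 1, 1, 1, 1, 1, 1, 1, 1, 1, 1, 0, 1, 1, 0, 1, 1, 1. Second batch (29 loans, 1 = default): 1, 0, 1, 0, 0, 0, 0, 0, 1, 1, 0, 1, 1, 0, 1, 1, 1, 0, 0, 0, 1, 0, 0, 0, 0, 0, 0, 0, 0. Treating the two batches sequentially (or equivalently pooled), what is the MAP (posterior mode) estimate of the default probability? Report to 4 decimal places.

The Beta prior is conjugate to a Binomial/Bernoulli likelihood; the update adds successes to α and failures to β.
After batch 1: Beta(1.6+27, 11.3+2) = Beta(28.6, 13.3).
After batch 2: Beta(28.6+10, 13.3+19) = Beta(38.6, 32.3).
Mode of Beta(a,b) for a,b>1 is (a−1)/(a+b−2) = 37.6/68.9 = 0.5457.

0.5457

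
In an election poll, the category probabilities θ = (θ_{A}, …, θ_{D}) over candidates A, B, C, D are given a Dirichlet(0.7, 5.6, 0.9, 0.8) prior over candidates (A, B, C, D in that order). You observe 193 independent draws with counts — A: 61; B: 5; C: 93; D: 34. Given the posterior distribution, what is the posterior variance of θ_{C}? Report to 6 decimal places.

0.001232

The Dirichlet prior is conjugate to the Multinomial likelihood: each posterior αⱼ = prior αⱼ + observed count nⱼ.
Posterior concentration: (61.7, 10.6, 93.9, 34.8), total = 201.0.
Var[θ_j] = α_j(Σα−α_j)/((Σα)²(Σα+1)) = 93.9·107.1/(201.0²·202.0) = 0.001232.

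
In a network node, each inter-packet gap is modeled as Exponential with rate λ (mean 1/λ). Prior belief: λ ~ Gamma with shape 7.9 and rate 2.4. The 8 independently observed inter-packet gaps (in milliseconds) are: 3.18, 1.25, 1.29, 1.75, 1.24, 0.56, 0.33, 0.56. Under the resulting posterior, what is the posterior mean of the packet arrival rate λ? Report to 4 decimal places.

With a Gamma(shape α, rate β) prior on the exponential rate λ, the posterior after n observations with total T = Σxᵢ is Gamma(α+n, β+T).
Sum of observations T = 10.16 milliseconds; n = 8.
Posterior: Gamma(7.9+8, 2.4+10.16) = Gamma(15.9, 12.56).
Posterior mean of λ = α/β = 15.9/12.56 = 1.2659.

1.2659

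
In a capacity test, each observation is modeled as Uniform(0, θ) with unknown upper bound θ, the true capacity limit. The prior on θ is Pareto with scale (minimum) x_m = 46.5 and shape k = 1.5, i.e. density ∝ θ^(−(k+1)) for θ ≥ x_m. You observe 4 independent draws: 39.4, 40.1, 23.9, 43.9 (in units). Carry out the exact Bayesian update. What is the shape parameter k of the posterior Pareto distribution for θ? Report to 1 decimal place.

5.5

A Pareto(scale x_m, shape k) prior on the upper bound θ of Uniform(0, θ) is conjugate: posterior is Pareto(max(x_m, max xᵢ), k + n).
Sample maximum = 43.9; prior scale x_m = 46.5 → posterior scale = max = 46.5.
Posterior shape = 1.5 + 4 = 5.5.
Posterior shape k = 5.5.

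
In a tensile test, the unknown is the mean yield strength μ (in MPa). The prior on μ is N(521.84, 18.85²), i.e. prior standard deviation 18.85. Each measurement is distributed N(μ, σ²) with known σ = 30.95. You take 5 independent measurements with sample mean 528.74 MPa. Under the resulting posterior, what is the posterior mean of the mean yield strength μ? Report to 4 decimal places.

526.3229

For Normal data with known variance σ², a Normal(μ₀, σ₀²) prior on μ is conjugate. Posterior precision = 1/σ₀² + n/σ²; posterior mean is the precision-weighted average of μ₀ and x̄.
n·x̄ = 5·528.74 = 2643.7.
σ₀² = 18.85² = 355.3225, σ² = 30.95² = 957.9025; σ² + n·σ₀² = 957.9025 + 5·355.3225 = 2734.515.
Posterior mean = (μ₀/σ₀² + n·x̄/σ²)/(1/σ₀² + n/σ²) = (σ²·μ₀ + σ₀²·n·x̄)/(σ² + n·σ₀²) = (957.9025·521.84 + 355.3225·2643.7)/2734.515 = 1439237.93385/2734.515 = 526.3229.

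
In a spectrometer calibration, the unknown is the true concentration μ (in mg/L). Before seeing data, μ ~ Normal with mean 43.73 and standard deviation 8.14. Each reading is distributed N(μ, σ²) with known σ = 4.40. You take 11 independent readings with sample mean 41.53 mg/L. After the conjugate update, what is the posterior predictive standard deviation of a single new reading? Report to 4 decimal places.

4.5907

For Normal data with known variance σ², a Normal(μ₀, σ₀²) prior on μ is conjugate. Posterior precision = 1/σ₀² + n/σ²; posterior mean is the precision-weighted average of μ₀ and x̄.
σ₀² = 8.14² = 66.2596, σ² = 4.40² = 19.36; σ² + n·σ₀² = 19.36 + 11·66.2596 = 748.2156.
Posterior precision = 1/σ₀² + n/σ² = 1/66.2596 + 11/19.36 = (σ² + n·σ₀²)/(σ₀²σ²) = 748.2156/(66.2596·19.36); posterior variance σₙ² = σ₀²σ²/(σ² + n·σ₀²) = 66.2596·19.36/748.2156 = 1.714460.
Predictive variance for one new observation = σₙ² + σ² = 66.2596·19.36/748.2156 + 19.36 = σ²·(σ₀² + 748.2156)/748.2156 = 19.36·814.4752/748.2156 = 21.074460; SD = √(19.36·814.4752/748.2156) = 4.5907.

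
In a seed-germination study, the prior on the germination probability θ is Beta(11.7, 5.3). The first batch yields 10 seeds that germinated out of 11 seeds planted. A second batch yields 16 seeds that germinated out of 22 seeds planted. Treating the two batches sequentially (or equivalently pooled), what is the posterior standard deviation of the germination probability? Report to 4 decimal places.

0.0603

The Beta prior is conjugate to a Binomial/Bernoulli likelihood; the update adds successes to α and failures to β.
After batch 1: Beta(11.7+10, 5.3+1) = Beta(21.7, 6.3).
After batch 2: Beta(21.7+16, 6.3+6) = Beta(37.7, 12.3).
Var = αβ/((α+β)²(α+β+1)) = 37.7·12.3/(50.0²·51.0) = 0.00363694; SD = √0.00363694 = 0.0603.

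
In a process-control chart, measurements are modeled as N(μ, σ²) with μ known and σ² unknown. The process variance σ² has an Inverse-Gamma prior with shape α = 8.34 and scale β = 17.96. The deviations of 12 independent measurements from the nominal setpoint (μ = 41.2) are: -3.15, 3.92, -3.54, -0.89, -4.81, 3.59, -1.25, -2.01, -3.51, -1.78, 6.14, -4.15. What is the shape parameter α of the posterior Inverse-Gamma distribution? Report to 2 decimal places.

With known mean μ and an Inverse-Gamma(α, β) prior on σ², the Normal likelihood is conjugate: posterior is Inv-Gamma(α + n/2, β + Σ(xᵢ−μ)²/2).
Σ(xᵢ−μ)² = (-3.15)² + (3.92)² + (-3.54)² + (-0.89)² + (-4.81)² + (3.59)² + (-1.25)² + (-2.01)² + (-3.51)² + (-1.78)² + (6.14)² + (-4.15)² = 150.6500.
Posterior: Inv-Gamma(8.34 + 12/2, 17.96 + 150.6500/2) = Inv-Gamma(14.34, 93.28500).
Posterior α = 14.34.

14.34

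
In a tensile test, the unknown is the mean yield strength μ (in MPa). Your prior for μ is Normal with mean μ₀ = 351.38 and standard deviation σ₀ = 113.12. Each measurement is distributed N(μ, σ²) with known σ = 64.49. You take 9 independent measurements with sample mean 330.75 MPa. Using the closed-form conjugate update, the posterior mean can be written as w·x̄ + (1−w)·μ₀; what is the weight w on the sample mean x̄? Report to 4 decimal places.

For Normal data with known variance σ², a Normal(μ₀, σ₀²) prior on μ is conjugate. Posterior precision = 1/σ₀² + n/σ²; posterior mean is the precision-weighted average of μ₀ and x̄.
σ₀² = 113.12² = 12796.1344, σ² = 64.49² = 4158.9601. Prior precision 1/σ₀² = 1/12796.1344; data precision n/σ² = 9/4158.9601.
w = (n/σ²)/(1/σ₀² + n/σ²) = n·σ₀²/(σ² + n·σ₀²) = 9·12796.1344/(4158.9601 + 9·12796.1344) = 115165.2096/119324.1697 = 0.9651.

0.9651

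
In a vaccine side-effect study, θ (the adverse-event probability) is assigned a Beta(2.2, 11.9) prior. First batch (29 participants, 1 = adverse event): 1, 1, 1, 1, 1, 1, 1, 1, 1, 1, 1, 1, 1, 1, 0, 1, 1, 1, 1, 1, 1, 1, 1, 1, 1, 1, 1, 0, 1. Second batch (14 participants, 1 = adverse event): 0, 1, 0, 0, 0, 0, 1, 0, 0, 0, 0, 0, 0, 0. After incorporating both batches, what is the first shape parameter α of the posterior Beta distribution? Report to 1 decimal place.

The Beta prior is conjugate to a Binomial/Bernoulli likelihood; the update adds successes to α and failures to β.
After batch 1: Beta(2.2+27, 11.9+2) = Beta(29.2, 13.9).
After batch 2: Beta(29.2+2, 13.9+12) = Beta(31.2, 25.9).
Posterior α = 31.2.

31.2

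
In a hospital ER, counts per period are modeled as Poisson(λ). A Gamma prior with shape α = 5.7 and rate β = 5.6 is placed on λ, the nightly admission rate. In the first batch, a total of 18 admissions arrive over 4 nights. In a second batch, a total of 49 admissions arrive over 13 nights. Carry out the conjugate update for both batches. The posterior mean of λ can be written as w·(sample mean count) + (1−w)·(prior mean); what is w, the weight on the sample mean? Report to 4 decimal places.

With a Gamma(shape α, rate β) prior, the Poisson likelihood is conjugate: the posterior is Gamma(α + ΣXᵢ, β + n).
Total number of nights: n = 4 + 13 = 17.
Posterior mean = (α₀+S)/(β₀+n) = [n/(β₀+n)]·(S/n) + [β₀/(β₀+n)]·(α₀/β₀), so only n and β₀ enter the weight.
Weight on data w = n/(β₀+n) = 17/(5.6+17) = 17/22.6 = 0.7522.

0.7522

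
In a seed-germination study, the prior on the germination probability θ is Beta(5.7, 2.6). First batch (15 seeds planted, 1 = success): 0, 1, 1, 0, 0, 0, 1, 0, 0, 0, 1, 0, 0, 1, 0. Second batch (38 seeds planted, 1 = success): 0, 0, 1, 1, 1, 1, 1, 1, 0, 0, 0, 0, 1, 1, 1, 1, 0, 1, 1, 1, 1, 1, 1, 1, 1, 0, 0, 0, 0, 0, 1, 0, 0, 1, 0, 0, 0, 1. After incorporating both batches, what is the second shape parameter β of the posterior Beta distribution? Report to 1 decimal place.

29.6

The Beta prior is conjugate to a Binomial/Bernoulli likelihood; the update adds successes to α and failures to β.
After batch 1: Beta(5.7+5, 2.6+10) = Beta(10.7, 12.6).
After batch 2: Beta(10.7+21, 12.6+17) = Beta(31.7, 29.6).
Posterior β = 29.6.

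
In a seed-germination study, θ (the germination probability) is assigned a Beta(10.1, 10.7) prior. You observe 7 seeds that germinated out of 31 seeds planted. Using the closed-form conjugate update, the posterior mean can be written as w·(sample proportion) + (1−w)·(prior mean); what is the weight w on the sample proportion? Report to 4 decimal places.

The Beta prior is conjugate to a Binomial/Bernoulli likelihood; the update adds successes to α and failures to β.
Posterior mean = (α₀+k)/(α₀+β₀+n) = [n/(α₀+β₀+n)]·(k/n) + [(α₀+β₀)/(α₀+β₀+n)]·α₀/(α₀+β₀), so only n and the prior enter the weight.
The weight on the data is w = n/(α₀+β₀+n) = 31/(10.1+10.7+31) = 31/51.8 = 0.5985.

0.5985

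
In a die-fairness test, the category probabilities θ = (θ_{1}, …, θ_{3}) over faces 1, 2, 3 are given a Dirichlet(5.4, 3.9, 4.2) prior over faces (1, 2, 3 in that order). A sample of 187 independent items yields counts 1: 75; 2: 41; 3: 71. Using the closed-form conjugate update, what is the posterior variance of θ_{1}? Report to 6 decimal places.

0.001192

The Dirichlet prior is conjugate to the Multinomial likelihood: each posterior αⱼ = prior αⱼ + observed count nⱼ.
Posterior concentration: (80.4, 44.9, 75.2), total = 200.5.
Var[θ_j] = α_j(Σα−α_j)/((Σα)²(Σα+1)) = 80.4·120.1/(200.5²·201.5) = 0.001192.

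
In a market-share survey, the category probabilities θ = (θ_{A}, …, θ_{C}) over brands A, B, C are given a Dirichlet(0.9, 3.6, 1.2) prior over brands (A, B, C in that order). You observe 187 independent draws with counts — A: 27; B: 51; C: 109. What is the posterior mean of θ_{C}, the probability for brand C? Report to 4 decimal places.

0.5719

The Dirichlet prior is conjugate to the Multinomial likelihood: each posterior αⱼ = prior αⱼ + observed count nⱼ.
Posterior concentration: (27.9, 54.6, 110.2), total = 192.7.
E[θ_{C}|data] = α_{C}/Σα = 110.2/192.7 = 0.5719.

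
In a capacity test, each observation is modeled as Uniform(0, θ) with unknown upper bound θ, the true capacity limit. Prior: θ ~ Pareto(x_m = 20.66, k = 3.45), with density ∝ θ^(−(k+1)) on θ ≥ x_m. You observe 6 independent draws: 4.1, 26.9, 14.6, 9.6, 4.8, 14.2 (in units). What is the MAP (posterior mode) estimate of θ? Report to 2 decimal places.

26.90

A Pareto(scale x_m, shape k) prior on the upper bound θ of Uniform(0, θ) is conjugate: posterior is Pareto(max(x_m, max xᵢ), k + n).
Sample maximum = 26.9; prior scale x_m = 20.66 → posterior scale = max = 26.90.
Posterior shape = 3.45 + 6 = 9.45.
The Pareto density is decreasing on [x_m, ∞), so the mode is x_m = 26.90.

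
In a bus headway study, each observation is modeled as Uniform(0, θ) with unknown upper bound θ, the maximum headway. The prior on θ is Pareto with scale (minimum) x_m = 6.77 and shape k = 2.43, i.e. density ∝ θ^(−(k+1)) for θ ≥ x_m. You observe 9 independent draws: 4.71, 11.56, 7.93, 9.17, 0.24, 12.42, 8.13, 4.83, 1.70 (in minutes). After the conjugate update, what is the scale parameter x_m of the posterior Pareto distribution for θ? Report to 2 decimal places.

A Pareto(scale x_m, shape k) prior on the upper bound θ of Uniform(0, θ) is conjugate: posterior is Pareto(max(x_m, max xᵢ), k + n).
Sample maximum = 12.42; prior scale x_m = 6.77 → posterior scale = max = 12.42.
Posterior shape = 2.43 + 9 = 11.43.
Posterior scale x_m = 12.42.

12.42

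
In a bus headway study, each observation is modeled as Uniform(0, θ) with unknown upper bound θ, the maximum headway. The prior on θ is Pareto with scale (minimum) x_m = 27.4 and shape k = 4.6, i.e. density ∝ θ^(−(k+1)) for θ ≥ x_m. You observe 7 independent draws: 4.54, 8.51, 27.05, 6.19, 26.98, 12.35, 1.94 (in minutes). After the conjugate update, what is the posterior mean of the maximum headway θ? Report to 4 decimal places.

29.9849

A Pareto(scale x_m, shape k) prior on the upper bound θ of Uniform(0, θ) is conjugate: posterior is Pareto(max(x_m, max xᵢ), k + n).
Sample maximum = 27.05; prior scale x_m = 27.4 → posterior scale = max = 27.40.
Posterior shape = 4.6 + 7 = 11.6.
E[θ|data] = k·x_m/(k−1) = 11.6·27.40/10.6 = 29.9849.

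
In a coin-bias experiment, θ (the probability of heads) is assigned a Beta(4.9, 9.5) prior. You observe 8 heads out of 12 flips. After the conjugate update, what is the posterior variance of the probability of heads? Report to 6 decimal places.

0.009119

The Beta prior is conjugate to a Binomial/Bernoulli likelihood; the update adds successes to α and failures to β.
Posterior: Beta(α+k, β+n−k) = Beta(4.9+8, 9.5+4) = Beta(12.9, 13.5).
Var = αβ/((α+β)²(α+β+1)) = 12.9·13.5/(26.4²·27.4) = 0.009119.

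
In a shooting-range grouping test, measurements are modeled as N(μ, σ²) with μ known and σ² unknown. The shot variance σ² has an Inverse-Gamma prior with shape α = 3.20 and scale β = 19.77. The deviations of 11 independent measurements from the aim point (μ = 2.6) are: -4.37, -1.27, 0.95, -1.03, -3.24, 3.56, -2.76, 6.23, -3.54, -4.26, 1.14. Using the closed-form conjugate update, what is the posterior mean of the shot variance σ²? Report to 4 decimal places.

10.6360

With known mean μ and an Inverse-Gamma(α, β) prior on σ², the Normal likelihood is conjugate: posterior is Inv-Gamma(α + n/2, β + Σ(xᵢ−μ)²/2).
Σ(xᵢ−μ)² = (-4.37)² + (-1.27)² + (0.95)² + (-1.03)² + (-3.24)² + (3.56)² + (-2.76)² + (6.23)² + (-3.54)² + (-4.26)² + (1.14)² = 124.2537.
Posterior: Inv-Gamma(3.20 + 11/2, 19.77 + 124.2537/2) = Inv-Gamma(8.70, 81.89685).
E[σ²|data] = β/(α−1) = 81.89685/7.70 = 10.6360.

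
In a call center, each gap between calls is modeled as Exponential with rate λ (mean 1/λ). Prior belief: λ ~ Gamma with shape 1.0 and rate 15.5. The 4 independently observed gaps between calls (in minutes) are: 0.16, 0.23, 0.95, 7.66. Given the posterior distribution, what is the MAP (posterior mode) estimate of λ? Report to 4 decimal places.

0.1633

With a Gamma(shape α, rate β) prior on the exponential rate λ, the posterior after n observations with total T = Σxᵢ is Gamma(α+n, β+T).
Sum of observations T = 9.00 minutes; n = 4.
Posterior: Gamma(1.0+4, 15.5+9.00) = Gamma(5.0, 24.50).
Mode = (α−1)/β = 0.1633.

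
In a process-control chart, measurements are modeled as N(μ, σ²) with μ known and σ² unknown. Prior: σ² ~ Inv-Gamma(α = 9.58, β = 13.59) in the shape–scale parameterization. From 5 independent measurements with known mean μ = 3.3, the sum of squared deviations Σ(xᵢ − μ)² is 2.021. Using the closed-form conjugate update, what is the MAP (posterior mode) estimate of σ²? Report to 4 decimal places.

1.1162

With known mean μ and an Inverse-Gamma(α, β) prior on σ², the Normal likelihood is conjugate: posterior is Inv-Gamma(α + n/2, β + Σ(xᵢ−μ)²/2).
Posterior: Inv-Gamma(9.58 + 5/2, 13.59 + 2.021/2) = Inv-Gamma(12.08, 14.6005).
Mode = β/(α+1) = 14.6005/13.08 = 1.1162.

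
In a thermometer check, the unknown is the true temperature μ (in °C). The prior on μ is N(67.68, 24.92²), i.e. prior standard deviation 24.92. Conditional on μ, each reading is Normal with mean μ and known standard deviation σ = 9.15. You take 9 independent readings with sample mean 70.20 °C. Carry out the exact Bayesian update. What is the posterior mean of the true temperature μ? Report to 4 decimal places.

70.1628

For Normal data with known variance σ², a Normal(μ₀, σ₀²) prior on μ is conjugate. Posterior precision = 1/σ₀² + n/σ²; posterior mean is the precision-weighted average of μ₀ and x̄.
n·x̄ = 9·70.20 = 631.8.
σ₀² = 24.92² = 621.0064, σ² = 9.15² = 83.7225; σ² + n·σ₀² = 83.7225 + 9·621.0064 = 5672.7801.
Posterior mean = (μ₀/σ₀² + n·x̄/σ²)/(1/σ₀² + n/σ²) = (σ²·μ₀ + σ₀²·n·x̄)/(σ² + n·σ₀²) = (83.7225·67.68 + 621.0064·631.8)/5672.7801 = 398018.18232/5672.7801 = 70.1628.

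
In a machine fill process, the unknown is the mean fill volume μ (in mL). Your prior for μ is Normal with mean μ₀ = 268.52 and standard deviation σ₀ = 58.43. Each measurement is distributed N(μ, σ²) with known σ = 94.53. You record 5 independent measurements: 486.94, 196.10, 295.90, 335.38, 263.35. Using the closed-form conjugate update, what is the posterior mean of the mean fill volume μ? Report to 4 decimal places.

299.3797

For Normal data with known variance σ², a Normal(μ₀, σ₀²) prior on μ is conjugate. Posterior precision = 1/σ₀² + n/σ²; posterior mean is the precision-weighted average of μ₀ and x̄.
Σxᵢ = 486.94 + 196.10 + 295.90 + 335.38 + 263.35 = 1577.67, so n·x̄ = 1577.67.
σ₀² = 58.43² = 3414.0649, σ² = 94.53² = 8935.9209; σ² + n·σ₀² = 8935.9209 + 5·3414.0649 = 26006.2454.
Posterior mean = (μ₀/σ₀² + n·x̄/σ²)/(1/σ₀² + n/σ²) = (σ²·μ₀ + σ₀²·n·x̄)/(σ² + n·σ₀²) = (8935.9209·268.52 + 3414.0649·1577.67)/26006.2454 = 7785741.250851/26006.2454 = 299.3797.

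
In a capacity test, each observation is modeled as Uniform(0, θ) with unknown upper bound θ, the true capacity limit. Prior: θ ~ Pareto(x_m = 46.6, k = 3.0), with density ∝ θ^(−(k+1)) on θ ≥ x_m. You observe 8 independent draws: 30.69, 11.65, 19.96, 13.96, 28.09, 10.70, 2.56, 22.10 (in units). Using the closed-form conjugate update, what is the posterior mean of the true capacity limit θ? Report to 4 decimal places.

51.2600

A Pareto(scale x_m, shape k) prior on the upper bound θ of Uniform(0, θ) is conjugate: posterior is Pareto(max(x_m, max xᵢ), k + n).
Sample maximum = 30.69; prior scale x_m = 46.6 → posterior scale = max = 46.60.
Posterior shape = 3.0 + 8 = 11.0.
E[θ|data] = k·x_m/(k−1) = 11.0·46.60/10.0 = 51.2600.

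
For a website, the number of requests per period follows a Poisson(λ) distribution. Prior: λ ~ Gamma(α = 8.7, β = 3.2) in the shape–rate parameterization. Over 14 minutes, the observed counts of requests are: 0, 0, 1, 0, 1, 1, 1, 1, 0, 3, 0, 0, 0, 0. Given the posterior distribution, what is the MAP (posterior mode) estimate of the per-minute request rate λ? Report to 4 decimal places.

With a Gamma(shape α, rate β) prior, the Poisson likelihood is conjugate: the posterior is Gamma(α + ΣXᵢ, β + n).
Sum of counts S = 8 over n = 14 minutes.
Posterior: Gamma(α+S, β+n) = Gamma(8.7+8, 3.2+14) = Gamma(16.7, 17.2).
Mode of Gamma(α,β) for α≥1 is (α−1)/β = 15.7/17.2 = 0.9128.

0.9128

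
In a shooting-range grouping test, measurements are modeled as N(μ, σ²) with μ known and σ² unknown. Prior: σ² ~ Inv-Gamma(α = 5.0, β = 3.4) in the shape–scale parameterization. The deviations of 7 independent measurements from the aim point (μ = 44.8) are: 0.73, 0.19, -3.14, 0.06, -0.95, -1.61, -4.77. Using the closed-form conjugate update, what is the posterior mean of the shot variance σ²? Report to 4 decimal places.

With known mean μ and an Inverse-Gamma(α, β) prior on σ², the Normal likelihood is conjugate: posterior is Inv-Gamma(α + n/2, β + Σ(xᵢ−μ)²/2).
Σ(xᵢ−μ)² = (0.73)² + (0.19)² + (-3.14)² + (0.06)² + (-0.95)² + (-1.61)² + (-4.77)² = 36.6797.
Posterior: Inv-Gamma(5.0 + 7/2, 3.4 + 36.6797/2) = Inv-Gamma(8.50, 21.73985).
E[σ²|data] = β/(α−1) = 21.73985/7.50 = 2.8986.

2.8986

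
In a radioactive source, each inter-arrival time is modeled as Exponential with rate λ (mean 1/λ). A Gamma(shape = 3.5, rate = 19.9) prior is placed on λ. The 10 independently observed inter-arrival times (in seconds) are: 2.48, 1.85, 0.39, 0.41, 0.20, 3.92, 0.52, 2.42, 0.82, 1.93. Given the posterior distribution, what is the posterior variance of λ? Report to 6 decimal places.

0.011122

With a Gamma(shape α, rate β) prior on the exponential rate λ, the posterior after n observations with total T = Σxᵢ is Gamma(α+n, β+T).
Sum of observations T = 14.94 seconds; n = 10.
Posterior: Gamma(3.5+10, 19.9+14.94) = Gamma(13.5, 34.84).
Var = α/β² = 0.011122.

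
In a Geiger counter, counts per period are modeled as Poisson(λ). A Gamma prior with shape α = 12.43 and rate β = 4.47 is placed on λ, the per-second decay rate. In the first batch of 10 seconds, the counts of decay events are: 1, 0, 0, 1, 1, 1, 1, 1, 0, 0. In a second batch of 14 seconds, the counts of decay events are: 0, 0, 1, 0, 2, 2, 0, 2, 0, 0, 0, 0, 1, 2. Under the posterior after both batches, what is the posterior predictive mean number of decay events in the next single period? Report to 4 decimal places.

With a Gamma(shape α, rate β) prior, the Poisson likelihood is conjugate: the posterior is Gamma(α + ΣXᵢ, β + n).
Batch 1: sum of counts S = 6 over n = 10 seconds.
After batch 1: Gamma(α+S, β+n) = Gamma(12.43+6, 4.47+10) = Gamma(18.43, 14.47).
Batch 2: sum of counts S = 10 over n = 14 seconds.
After batch 2: Gamma(α+S, β+n) = Gamma(18.43+10, 14.47+14) = Gamma(28.43, 28.47).
The predictive distribution for one future period is NegBinom with mean α/β = 0.9986.

0.9986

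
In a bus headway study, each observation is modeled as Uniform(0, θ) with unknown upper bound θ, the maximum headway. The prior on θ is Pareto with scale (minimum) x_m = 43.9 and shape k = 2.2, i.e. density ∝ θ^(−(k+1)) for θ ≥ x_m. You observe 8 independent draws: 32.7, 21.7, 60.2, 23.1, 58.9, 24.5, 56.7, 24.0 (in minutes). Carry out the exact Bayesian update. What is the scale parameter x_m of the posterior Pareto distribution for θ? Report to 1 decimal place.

60.2

A Pareto(scale x_m, shape k) prior on the upper bound θ of Uniform(0, θ) is conjugate: posterior is Pareto(max(x_m, max xᵢ), k + n).
Sample maximum = 60.2; prior scale x_m = 43.9 → posterior scale = max = 60.2.
Posterior shape = 2.2 + 8 = 10.2.
Posterior scale x_m = 60.2.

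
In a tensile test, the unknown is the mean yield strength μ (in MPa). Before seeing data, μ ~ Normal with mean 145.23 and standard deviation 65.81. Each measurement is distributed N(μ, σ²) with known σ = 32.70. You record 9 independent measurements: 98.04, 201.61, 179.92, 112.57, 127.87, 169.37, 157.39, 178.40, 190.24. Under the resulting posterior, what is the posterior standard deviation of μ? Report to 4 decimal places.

10.7535

For Normal data with known variance σ², a Normal(μ₀, σ₀²) prior on μ is conjugate. Posterior precision = 1/σ₀² + n/σ²; posterior mean is the precision-weighted average of μ₀ and x̄.
σ₀² = 65.81² = 4330.9561, σ² = 32.70² = 1069.29; σ² + n·σ₀² = 1069.29 + 9·4330.9561 = 40047.8949.
Posterior precision = 1/σ₀² + n/σ² = 1/4330.9561 + 9/1069.29 = (σ² + n·σ₀²)/(σ₀²σ²) = 40047.8949/(4330.9561·1069.29); posterior variance σₙ² = σ₀²σ²/(σ² + n·σ₀²) = 4330.9561·1069.29/40047.8949 = 115.637740.
Posterior SD = √σₙ² = √(4330.9561·1069.29/40047.8949) = 10.7535.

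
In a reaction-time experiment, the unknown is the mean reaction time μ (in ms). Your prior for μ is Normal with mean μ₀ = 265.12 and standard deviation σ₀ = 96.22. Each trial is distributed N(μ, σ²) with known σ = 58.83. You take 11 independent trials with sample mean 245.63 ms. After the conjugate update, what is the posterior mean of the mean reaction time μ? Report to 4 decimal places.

246.2706

For Normal data with known variance σ², a Normal(μ₀, σ₀²) prior on μ is conjugate. Posterior precision = 1/σ₀² + n/σ²; posterior mean is the precision-weighted average of μ₀ and x̄.
n·x̄ = 11·245.63 = 2701.93.
σ₀² = 96.22² = 9258.2884, σ² = 58.83² = 3460.9689; σ² + n·σ₀² = 3460.9689 + 11·9258.2884 = 105302.1413.
Posterior mean = (μ₀/σ₀² + n·x̄/σ²)/(1/σ₀² + n/σ²) = (σ²·μ₀ + σ₀²·n·x̄)/(σ² + n·σ₀²) = (3460.9689·265.12 + 9258.2884·2701.93)/105302.1413 = 25932819.25138/105302.1413 = 246.2706.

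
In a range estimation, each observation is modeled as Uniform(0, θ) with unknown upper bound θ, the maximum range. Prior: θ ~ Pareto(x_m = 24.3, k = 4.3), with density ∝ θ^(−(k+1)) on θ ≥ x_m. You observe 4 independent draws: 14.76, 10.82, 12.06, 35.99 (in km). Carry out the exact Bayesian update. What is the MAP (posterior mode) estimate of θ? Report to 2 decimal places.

35.99

A Pareto(scale x_m, shape k) prior on the upper bound θ of Uniform(0, θ) is conjugate: posterior is Pareto(max(x_m, max xᵢ), k + n).
Sample maximum = 35.99; prior scale x_m = 24.3 → posterior scale = max = 35.99.
Posterior shape = 4.3 + 4 = 8.3.
The Pareto density is decreasing on [x_m, ∞), so the mode is x_m = 35.99.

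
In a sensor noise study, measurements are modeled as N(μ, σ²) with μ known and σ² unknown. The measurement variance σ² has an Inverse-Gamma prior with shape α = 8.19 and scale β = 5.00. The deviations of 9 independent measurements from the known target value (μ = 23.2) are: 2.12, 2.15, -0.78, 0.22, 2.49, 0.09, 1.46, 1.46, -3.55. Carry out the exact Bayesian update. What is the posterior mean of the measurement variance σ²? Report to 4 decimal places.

1.8327

With known mean μ and an Inverse-Gamma(α, β) prior on σ², the Normal likelihood is conjugate: posterior is Inv-Gamma(α + n/2, β + Σ(xᵢ−μ)²/2).
Σ(xᵢ−μ)² = (2.12)² + (2.15)² + (-0.78)² + (0.22)² + (2.49)² + (0.09)² + (1.46)² + (1.46)² + (-3.55)² = 32.8476.
Posterior: Inv-Gamma(8.19 + 9/2, 5.00 + 32.8476/2) = Inv-Gamma(12.69, 21.42380).
E[σ²|data] = β/(α−1) = 21.42380/11.69 = 1.8327.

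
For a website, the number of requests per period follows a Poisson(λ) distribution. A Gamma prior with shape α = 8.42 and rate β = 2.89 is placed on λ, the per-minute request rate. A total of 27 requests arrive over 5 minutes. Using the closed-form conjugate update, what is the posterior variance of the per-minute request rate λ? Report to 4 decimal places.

0.5690

With a Gamma(shape α, rate β) prior, the Poisson likelihood is conjugate: the posterior is Gamma(α + ΣXᵢ, β + n).
Posterior: Gamma(α+S, β+n) = Gamma(8.42+27, 2.89+5) = Gamma(35.42, 7.89).
Var = α/β² = 35.42/7.89² = 0.5690.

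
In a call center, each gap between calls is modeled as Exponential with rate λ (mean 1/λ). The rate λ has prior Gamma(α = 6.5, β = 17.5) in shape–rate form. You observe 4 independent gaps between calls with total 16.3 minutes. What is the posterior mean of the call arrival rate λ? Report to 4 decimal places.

With a Gamma(shape α, rate β) prior on the exponential rate λ, the posterior after n observations with total T = Σxᵢ is Gamma(α+n, β+T).
Posterior: Gamma(6.5+4, 17.5+16.3) = Gamma(10.5, 33.8).
Posterior mean of λ = α/β = 10.5/33.8 = 0.3107.

0.3107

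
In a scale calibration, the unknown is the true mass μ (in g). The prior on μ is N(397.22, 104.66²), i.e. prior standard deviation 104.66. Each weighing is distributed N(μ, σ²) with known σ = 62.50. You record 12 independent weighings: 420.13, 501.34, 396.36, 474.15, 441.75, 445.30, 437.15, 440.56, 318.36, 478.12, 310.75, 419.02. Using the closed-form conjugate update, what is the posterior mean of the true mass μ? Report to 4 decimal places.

422.8217

For Normal data with known variance σ², a Normal(μ₀, σ₀²) prior on μ is conjugate. Posterior precision = 1/σ₀² + n/σ²; posterior mean is the precision-weighted average of μ₀ and x̄.
Σxᵢ = 420.13 + 501.34 + 396.36 + 474.15 + 441.75 + 445.30 + 437.15 + 440.56 + 318.36 + 478.12 + 310.75 + 419.02 = 5082.99, so n·x̄ = 5082.99.
σ₀² = 104.66² = 10953.7156, σ² = 62.50² = 3906.25; σ² + n·σ₀² = 3906.25 + 12·10953.7156 = 135350.8372.
Posterior mean = (μ₀/σ₀² + n·x̄/σ²)/(1/σ₀² + n/σ²) = (σ²·μ₀ + σ₀²·n·x̄)/(σ² + n·σ₀²) = (3906.25·397.22 + 10953.7156·5082.99)/135350.8372 = 57229267.482644/135350.8372 = 422.8217.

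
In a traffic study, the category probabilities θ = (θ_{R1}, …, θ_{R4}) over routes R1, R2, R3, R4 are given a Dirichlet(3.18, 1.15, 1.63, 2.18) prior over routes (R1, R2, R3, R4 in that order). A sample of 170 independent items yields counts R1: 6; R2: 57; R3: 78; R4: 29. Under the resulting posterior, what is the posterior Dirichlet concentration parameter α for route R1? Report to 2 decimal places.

9.18

The Dirichlet prior is conjugate to the Multinomial likelihood: each posterior αⱼ = prior αⱼ + observed count nⱼ.
Posterior concentration: (9.18, 58.15, 79.63, 31.18), total = 178.14.
α_{R1} = 3.18 + 6 = 9.18.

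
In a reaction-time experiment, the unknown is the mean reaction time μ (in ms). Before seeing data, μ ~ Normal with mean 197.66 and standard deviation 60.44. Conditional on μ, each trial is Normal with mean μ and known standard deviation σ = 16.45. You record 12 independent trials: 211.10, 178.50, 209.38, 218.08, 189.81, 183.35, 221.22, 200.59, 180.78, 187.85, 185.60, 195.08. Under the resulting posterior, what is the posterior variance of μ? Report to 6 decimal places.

22.411858

For Normal data with known variance σ², a Normal(μ₀, σ₀²) prior on μ is conjugate. Posterior precision = 1/σ₀² + n/σ²; posterior mean is the precision-weighted average of μ₀ and x̄.
σ₀² = 60.44² = 3652.9936, σ² = 16.45² = 270.6025; σ² + n·σ₀² = 270.6025 + 12·3652.9936 = 44106.5257.
Posterior precision = 1/σ₀² + n/σ² = 1/3652.9936 + 12/270.6025 = (σ² + n·σ₀²)/(σ₀²σ²) = 44106.5257/(3652.9936·270.6025); posterior variance σₙ² = σ₀²σ²/(σ² + n·σ₀²) = 3652.9936·270.6025/44106.5257 = 22.411858.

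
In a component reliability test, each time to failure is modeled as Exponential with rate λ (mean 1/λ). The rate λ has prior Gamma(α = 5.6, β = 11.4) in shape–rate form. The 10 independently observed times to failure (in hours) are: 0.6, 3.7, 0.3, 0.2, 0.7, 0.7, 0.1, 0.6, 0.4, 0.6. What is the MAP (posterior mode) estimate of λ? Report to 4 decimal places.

0.7565

With a Gamma(shape α, rate β) prior on the exponential rate λ, the posterior after n observations with total T = Σxᵢ is Gamma(α+n, β+T).
Sum of observations T = 7.9 hours; n = 10.
Posterior: Gamma(5.6+10, 11.4+7.9) = Gamma(15.6, 19.3).
Mode = (α−1)/β = 0.7565.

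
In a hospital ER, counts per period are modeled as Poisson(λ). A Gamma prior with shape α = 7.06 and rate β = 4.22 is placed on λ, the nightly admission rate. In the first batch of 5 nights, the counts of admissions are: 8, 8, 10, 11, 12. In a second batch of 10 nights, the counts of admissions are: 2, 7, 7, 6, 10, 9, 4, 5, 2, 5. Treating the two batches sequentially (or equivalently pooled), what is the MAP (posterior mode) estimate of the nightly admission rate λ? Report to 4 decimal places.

With a Gamma(shape α, rate β) prior, the Poisson likelihood is conjugate: the posterior is Gamma(α + ΣXᵢ, β + n).
Batch 1: sum of counts S = 49 over n = 5 nights.
After batch 1: Gamma(α+S, β+n) = Gamma(7.06+49, 4.22+5) = Gamma(56.06, 9.22).
Batch 2: sum of counts S = 57 over n = 10 nights.
After batch 2: Gamma(α+S, β+n) = Gamma(56.06+57, 9.22+10) = Gamma(113.06, 19.22).
Mode of Gamma(α,β) for α≥1 is (α−1)/β = 112.06/19.22 = 5.8304.

5.8304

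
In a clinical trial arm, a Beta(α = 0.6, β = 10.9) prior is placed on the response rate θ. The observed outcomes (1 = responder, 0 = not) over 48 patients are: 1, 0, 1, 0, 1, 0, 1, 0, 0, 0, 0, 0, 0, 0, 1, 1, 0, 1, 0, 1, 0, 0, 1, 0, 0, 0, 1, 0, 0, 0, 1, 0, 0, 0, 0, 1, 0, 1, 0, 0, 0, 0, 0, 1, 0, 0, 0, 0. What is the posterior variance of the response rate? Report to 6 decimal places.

0.003061

The Beta prior is conjugate to a Binomial/Bernoulli likelihood; the update adds successes to α and failures to β.
Posterior: Beta(α+k, β+n−k) = Beta(0.6+14, 10.9+34) = Beta(14.6, 44.9).
Var = αβ/((α+β)²(α+β+1)) = 14.6·44.9/(59.5²·60.5) = 0.003061.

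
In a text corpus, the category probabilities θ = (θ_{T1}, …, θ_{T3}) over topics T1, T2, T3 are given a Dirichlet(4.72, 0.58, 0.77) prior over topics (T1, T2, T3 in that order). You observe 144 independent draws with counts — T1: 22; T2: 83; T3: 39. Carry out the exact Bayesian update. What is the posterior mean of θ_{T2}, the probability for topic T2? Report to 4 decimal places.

The Dirichlet prior is conjugate to the Multinomial likelihood: each posterior αⱼ = prior αⱼ + observed count nⱼ.
Posterior concentration: (26.72, 83.58, 39.77), total = 150.07.
E[θ_{T2}|data] = α_{T2}/Σα = 83.58/150.07 = 0.5569.

0.5569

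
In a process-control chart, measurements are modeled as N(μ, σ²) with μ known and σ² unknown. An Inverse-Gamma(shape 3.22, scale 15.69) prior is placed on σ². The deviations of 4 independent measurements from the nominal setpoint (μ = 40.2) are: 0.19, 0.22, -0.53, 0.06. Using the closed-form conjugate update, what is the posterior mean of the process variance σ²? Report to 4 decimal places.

3.7617

With known mean μ and an Inverse-Gamma(α, β) prior on σ², the Normal likelihood is conjugate: posterior is Inv-Gamma(α + n/2, β + Σ(xᵢ−μ)²/2).
Σ(xᵢ−μ)² = (0.19)² + (0.22)² + (-0.53)² + (0.06)² = 0.3690.
Posterior: Inv-Gamma(3.22 + 4/2, 15.69 + 0.3690/2) = Inv-Gamma(5.22, 15.87450).
E[σ²|data] = β/(α−1) = 15.87450/4.22 = 3.7617.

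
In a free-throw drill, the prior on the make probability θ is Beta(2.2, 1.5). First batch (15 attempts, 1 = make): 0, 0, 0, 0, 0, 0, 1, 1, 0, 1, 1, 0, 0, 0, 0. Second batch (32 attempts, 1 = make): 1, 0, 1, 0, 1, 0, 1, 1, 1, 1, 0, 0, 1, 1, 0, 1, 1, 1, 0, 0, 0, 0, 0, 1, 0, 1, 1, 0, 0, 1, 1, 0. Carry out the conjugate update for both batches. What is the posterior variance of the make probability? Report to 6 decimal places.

0.004801

The Beta prior is conjugate to a Binomial/Bernoulli likelihood; the update adds successes to α and failures to β.
After batch 1: Beta(2.2+4, 1.5+11) = Beta(6.2, 12.5).
After batch 2: Beta(6.2+17, 12.5+15) = Beta(23.2, 27.5).
Var = αβ/((α+β)²(α+β+1)) = 23.2·27.5/(50.7²·51.7) = 0.004801.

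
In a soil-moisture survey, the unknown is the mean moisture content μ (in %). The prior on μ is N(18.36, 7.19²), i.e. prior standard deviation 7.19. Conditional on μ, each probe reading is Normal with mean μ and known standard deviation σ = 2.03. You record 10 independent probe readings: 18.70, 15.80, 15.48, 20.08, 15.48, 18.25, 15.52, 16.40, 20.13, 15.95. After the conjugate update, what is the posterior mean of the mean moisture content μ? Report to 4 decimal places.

17.1883

For Normal data with known variance σ², a Normal(μ₀, σ₀²) prior on μ is conjugate. Posterior precision = 1/σ₀² + n/σ²; posterior mean is the precision-weighted average of μ₀ and x̄.
Σxᵢ = 18.70 + 15.80 + 15.48 + 20.08 + 15.48 + 18.25 + 15.52 + 16.40 + 20.13 + 15.95 = 171.79, so n·x̄ = 171.79.
σ₀² = 7.19² = 51.6961, σ² = 2.03² = 4.1209; σ² + n·σ₀² = 4.1209 + 10·51.6961 = 521.0819.
Posterior mean = (μ₀/σ₀² + n·x̄/σ²)/(1/σ₀² + n/σ²) = (σ²·μ₀ + σ₀²·n·x̄)/(σ² + n·σ₀²) = (4.1209·18.36 + 51.6961·171.79)/521.0819 = 8956.532743/521.0819 = 17.1883.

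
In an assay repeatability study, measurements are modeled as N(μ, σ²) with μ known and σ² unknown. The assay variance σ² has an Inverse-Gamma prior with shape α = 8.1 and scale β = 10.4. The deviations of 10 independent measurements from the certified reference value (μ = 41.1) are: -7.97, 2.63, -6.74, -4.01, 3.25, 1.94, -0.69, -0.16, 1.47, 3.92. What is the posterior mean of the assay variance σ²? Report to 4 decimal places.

With known mean μ and an Inverse-Gamma(α, β) prior on σ², the Normal likelihood is conjugate: posterior is Inv-Gamma(α + n/2, β + Σ(xᵢ−μ)²/2).
Σ(xᵢ−μ)² = (-7.97)² + (2.63)² + (-6.74)² + (-4.01)² + (3.25)² + (1.94)² + (-0.69)² + (-0.16)² + (1.47)² + (3.92)² = 164.3006.
Posterior: Inv-Gamma(8.1 + 10/2, 10.4 + 164.3006/2) = Inv-Gamma(13.10, 92.55030).
E[σ²|data] = β/(α−1) = 92.55030/12.10 = 7.6488.

7.6488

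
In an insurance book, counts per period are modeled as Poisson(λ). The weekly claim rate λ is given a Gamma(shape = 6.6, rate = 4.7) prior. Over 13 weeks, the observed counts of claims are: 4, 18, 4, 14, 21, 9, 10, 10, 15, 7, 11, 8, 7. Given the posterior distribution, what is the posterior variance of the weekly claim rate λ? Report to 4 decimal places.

0.4616

With a Gamma(shape α, rate β) prior, the Poisson likelihood is conjugate: the posterior is Gamma(α + ΣXᵢ, β + n).
Sum of counts S = 138 over n = 13 weeks.
Posterior: Gamma(α+S, β+n) = Gamma(6.6+138, 4.7+13) = Gamma(144.6, 17.7).
Var = α/β² = 144.6/17.7² = 0.4616.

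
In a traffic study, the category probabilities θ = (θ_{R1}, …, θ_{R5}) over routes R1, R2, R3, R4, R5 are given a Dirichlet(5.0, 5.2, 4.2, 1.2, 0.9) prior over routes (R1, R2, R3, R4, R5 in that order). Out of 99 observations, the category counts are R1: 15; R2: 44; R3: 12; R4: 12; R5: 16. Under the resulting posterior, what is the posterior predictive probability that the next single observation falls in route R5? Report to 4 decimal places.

0.1463

The Dirichlet prior is conjugate to the Multinomial likelihood: each posterior αⱼ = prior αⱼ + observed count nⱼ.
Posterior concentration: (20.0, 49.2, 16.2, 13.2, 16.9), total = 115.5.
P(next = R5 | data) = α_{R5}/Σα = 0.1463.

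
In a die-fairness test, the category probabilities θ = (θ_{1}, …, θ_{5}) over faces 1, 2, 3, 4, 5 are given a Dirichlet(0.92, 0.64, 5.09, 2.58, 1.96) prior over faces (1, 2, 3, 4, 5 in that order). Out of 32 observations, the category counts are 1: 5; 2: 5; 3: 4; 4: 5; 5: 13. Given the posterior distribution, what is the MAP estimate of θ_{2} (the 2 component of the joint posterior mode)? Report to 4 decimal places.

0.1215

The Dirichlet prior is conjugate to the Multinomial likelihood: each posterior αⱼ = prior αⱼ + observed count nⱼ.
Posterior concentration: (5.92, 5.64, 9.09, 7.58, 14.96), total = 43.19.
Joint mode component: (α_{2}−1)/(Σα−K) = 4.64/38.19 = 0.1215.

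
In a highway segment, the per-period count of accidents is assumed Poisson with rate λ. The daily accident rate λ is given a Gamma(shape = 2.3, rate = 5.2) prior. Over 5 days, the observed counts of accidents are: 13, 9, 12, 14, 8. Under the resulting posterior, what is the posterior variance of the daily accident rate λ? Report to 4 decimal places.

With a Gamma(shape α, rate β) prior, the Poisson likelihood is conjugate: the posterior is Gamma(α + ΣXᵢ, β + n).
Sum of counts S = 56 over n = 5 days.
Posterior: Gamma(α+S, β+n) = Gamma(2.3+56, 5.2+5) = Gamma(58.3, 10.2).
Var = α/β² = 58.3/10.2² = 0.5604.

0.5604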